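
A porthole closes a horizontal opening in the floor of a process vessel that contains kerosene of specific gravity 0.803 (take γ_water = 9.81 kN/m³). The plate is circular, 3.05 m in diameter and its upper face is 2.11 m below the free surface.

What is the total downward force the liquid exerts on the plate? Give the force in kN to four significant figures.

F ≈ 121.4 kN

γ = 0.803 × 9.81 = 7.87743 kN/m³.
The plate is horizontal, so pressure is uniform at p = γ·h = 7.87743 × 2.11 = 16.6214 kN/m².
A = π(1.525)² = 7.30617 m².
F = p·A = 16.6214 × 7.30617 = 121.439 kN.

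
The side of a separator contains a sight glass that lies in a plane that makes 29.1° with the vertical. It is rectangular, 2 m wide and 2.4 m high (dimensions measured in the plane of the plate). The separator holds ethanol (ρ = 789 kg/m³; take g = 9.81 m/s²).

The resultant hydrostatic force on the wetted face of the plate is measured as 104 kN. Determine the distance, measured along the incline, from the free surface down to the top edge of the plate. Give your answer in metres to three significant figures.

γ = ρg = 789 × 9.81 / 1000 = 7.74009 kN/m³.
A = 2 × 2.4 = 4.8 m².
From F = γ·h_c·A, the centroid depth is h_c = 104/(7.74009 × 4.8) = 2.79928 m.
The plate makes 29.1° with the vertical, i.e. θ = 90° − 29.1° = 60.9° to the horizontal. Measuring y along the incline from the free-surface line, vertical depth h = y·sinθ with sinθ = 0.873772.
Along the incline, y_c = h_c/sinθ = 2.79928/0.873772 = 3.20367 m.
The centroid lies 2.4/2 = 1.2 m below the top edge, so the top edge sits at y_top = 3.20367 − 1.2 = 2.00367 m along the incline.

y_top ≈ 2.00 m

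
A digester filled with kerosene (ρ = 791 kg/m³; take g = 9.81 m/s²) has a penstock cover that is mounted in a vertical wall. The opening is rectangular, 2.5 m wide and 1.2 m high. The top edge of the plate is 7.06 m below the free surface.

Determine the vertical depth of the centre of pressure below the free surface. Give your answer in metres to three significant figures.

γ = ρg = 791 × 9.81 / 1000 = 7.75971 kN/m³.
The centroid lies 1.2/2 = 0.6 m below the top edge, so the centroid depth is h_c = 7.06 + 0.6 = 7.66 m.
A = 2.5 × 1.2 = 3 m².
Resultant F = γ·h_c·A = 7.75971 × 7.66 × 3 = 178.318 kN.
I_c = b·h³/12 = 2.5 × 1.2³/12 = 0.36 m⁴.
Centre of pressure: y_p = y_c + I_c/(y_c·A) = 7.66 + 0.36/(7.66 × 3) = 7.66 + 0.0156658 = 7.67567 m along the plane.

h_p = 7.68 m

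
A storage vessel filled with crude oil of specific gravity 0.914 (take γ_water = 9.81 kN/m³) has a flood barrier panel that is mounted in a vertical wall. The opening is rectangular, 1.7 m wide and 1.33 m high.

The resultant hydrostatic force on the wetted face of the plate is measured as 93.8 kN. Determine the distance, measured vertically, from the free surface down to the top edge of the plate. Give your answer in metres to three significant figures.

d_top ≈ 3.96 m

γ = 0.914 × 9.81 = 8.96634 kN/m³.
A = 1.7 × 1.33 = 2.261 m².
From F = γ·h_c·A, the centroid depth is h_c = 93.8/(8.96634 × 2.261) = 4.62687 m.
The centroid lies 1.33/2 = 0.665 m below the top edge, so the top edge sits at h_top = 4.62687 − 0.665 = 3.96187 m below the surface.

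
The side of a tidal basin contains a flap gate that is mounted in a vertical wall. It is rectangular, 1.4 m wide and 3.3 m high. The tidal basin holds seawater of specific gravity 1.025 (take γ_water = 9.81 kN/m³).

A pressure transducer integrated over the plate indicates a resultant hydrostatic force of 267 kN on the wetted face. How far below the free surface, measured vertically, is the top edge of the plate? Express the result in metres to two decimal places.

d_top ≈ 4.10 m

γ = 1.025 × 9.81 = 10.05525 kN/m³.
A = 1.4 × 3.3 = 4.62 m².
From F = γ·h_c·A, the centroid depth is h_c = 267/(10.05525 × 4.62) = 5.74747 m.
The centroid lies 3.3/2 = 1.65 m below the top edge, so the top edge sits at h_top = 5.74747 − 1.65 = 4.09747 m below the surface.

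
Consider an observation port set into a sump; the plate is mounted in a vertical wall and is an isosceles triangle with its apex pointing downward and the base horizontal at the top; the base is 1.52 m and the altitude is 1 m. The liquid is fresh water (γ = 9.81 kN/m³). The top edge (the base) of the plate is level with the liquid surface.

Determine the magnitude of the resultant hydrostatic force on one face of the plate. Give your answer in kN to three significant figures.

F ≈ 2.49 kN

γ = 9.81 kN/m³.
With the apex down, the centroid sits h/3 = 1/3 = 0.333333 m below the base (the top edge), so the centroid depth is h_c = 0.333333 m.
A = ½ × 1.52 × 1 = 0.76 m².
Resultant F = γ·h_c·A = 9.81 × 0.333333 × 0.76 = 2.4852 kN.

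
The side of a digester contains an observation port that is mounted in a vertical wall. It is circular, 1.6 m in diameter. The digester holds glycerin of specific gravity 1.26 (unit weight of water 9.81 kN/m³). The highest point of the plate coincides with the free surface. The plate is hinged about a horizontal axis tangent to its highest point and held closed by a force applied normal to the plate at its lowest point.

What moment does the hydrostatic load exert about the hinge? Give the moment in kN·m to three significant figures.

M ≈ 19.9 kN·m

γ = 1.26 × 9.81 = 12.3606 kN/m³.
The centroid is at the centre, 0.8 m below the top of the plate, so the centroid depth is h_c = 0.8 m.
A = π(0.8)² = 2.01062 m².
Resultant F = γ·h_c·A = 12.3606 × 0.8 × 2.01062 = 19.882 kN.
I_c = πr⁴/4 = π × 0.8⁴/4 = 0.321699 m⁴.
Centre of pressure: y_p = y_c + I_c/(y_c·A) = 0.8 + 0.321699/(0.8 × 2.01062) = 0.8 + 0.2 = 1 m along the plane.
The resultant acts 0.8 + 0.2 = 1 m (along the plate) below the hinge at the top edge, so the moment about the hinge is M = F × 1 = 19.882 × 1 = 19.882 kN·m.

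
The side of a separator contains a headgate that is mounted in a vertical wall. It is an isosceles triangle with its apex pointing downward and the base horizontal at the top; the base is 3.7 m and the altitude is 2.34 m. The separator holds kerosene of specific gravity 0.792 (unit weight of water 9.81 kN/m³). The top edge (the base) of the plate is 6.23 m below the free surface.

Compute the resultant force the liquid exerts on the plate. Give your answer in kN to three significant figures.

F ≈ 236 kN

γ = 0.792 × 9.81 = 7.76952 kN/m³.
With the apex down, the centroid sits h/3 = 2.34/3 = 0.78 m below the base (the top edge), so the centroid depth is h_c = 6.23 + 0.78 = 7.01 m.
A = ½ × 3.7 × 2.34 = 4.329 m².
Resultant F = γ·h_c·A = 7.76952 × 7.01 × 4.329 = 235.776 kN.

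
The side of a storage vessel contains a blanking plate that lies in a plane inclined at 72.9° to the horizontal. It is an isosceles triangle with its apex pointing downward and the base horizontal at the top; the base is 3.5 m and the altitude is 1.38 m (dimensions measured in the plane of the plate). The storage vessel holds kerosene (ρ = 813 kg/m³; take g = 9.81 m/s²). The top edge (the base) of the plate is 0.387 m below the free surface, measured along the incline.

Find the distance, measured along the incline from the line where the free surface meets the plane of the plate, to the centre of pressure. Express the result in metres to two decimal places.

y_p = 0.97 m

γ = ρg = 813 × 9.81 / 1000 = 7.97553 kN/m³.
Let θ = 72.9° be the plate's angle to the horizontal; measure y along the incline from where the plane meets the free surface. Vertical depth h = y·sinθ with sinθ = 0.955793.
With the apex down, the centroid sits h/3 = 1.38/3 = 0.46 m below the base (the top edge), so y_c = 0.387 + 0.46 = 0.847 m and h_c = 0.847 × 0.955793 = 0.809557 m.
A = ½ × 3.5 × 1.38 = 2.415 m².
Resultant F = γ·h_c·A = 7.97553 × 0.809557 × 2.415 = 15.5928 kN.
I_c = b·h³/36 = 3.5 × 1.38³/36 = 0.255507 m⁴.
Centre of pressure: y_p = y_c + I_c/(y_c·A) = 0.847 + 0.255507/(0.847 × 2.415) = 0.847 + 0.124911 = 0.971911 m along the plane.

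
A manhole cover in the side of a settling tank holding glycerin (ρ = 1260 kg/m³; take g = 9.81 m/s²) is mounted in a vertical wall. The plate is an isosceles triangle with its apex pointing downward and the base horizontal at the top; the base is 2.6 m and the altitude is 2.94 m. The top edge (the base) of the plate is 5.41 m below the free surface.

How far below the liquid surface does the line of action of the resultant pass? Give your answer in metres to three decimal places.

h_p = 6.465 m

γ = ρg = 1260 × 9.81 / 1000 = 12.3606 kN/m³.
With the apex down, the centroid sits h/3 = 2.94/3 = 0.98 m below the base (the top edge), so the centroid depth is h_c = 5.41 + 0.98 = 6.39 m.
A = ½ × 2.6 × 2.94 = 3.822 m².
Resultant F = γ·h_c·A = 12.3606 × 6.39 × 3.822 = 301.878 kN.
I_c = b·h³/36 = 2.6 × 2.94³/36 = 1.83532 m⁴.
Centre of pressure: y_p = y_c + I_c/(y_c·A) = 6.39 + 1.83532/(6.39 × 3.822) = 6.39 + 0.0751485 = 6.46515 m along the plane.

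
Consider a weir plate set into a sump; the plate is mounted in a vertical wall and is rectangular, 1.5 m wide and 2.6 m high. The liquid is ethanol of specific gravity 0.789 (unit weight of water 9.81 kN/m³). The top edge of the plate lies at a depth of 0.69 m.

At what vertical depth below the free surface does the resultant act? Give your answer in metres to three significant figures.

h_p = 2.27 m

γ = 0.789 × 9.81 = 7.74009 kN/m³.
The centroid lies 2.6/2 = 1.3 m below the top edge, so the centroid depth is h_c = 0.69 + 1.3 = 1.99 m.
A = 1.5 × 2.6 = 3.9 m².
Resultant F = γ·h_c·A = 7.74009 × 1.99 × 3.9 = 60.0708 kN.
I_c = b·h³/12 = 1.5 × 2.6³/12 = 2.197 m⁴.
Centre of pressure: y_p = y_c + I_c/(y_c·A) = 1.99 + 2.197/(1.99 × 3.9) = 1.99 + 0.283082 = 2.27308 m along the plane.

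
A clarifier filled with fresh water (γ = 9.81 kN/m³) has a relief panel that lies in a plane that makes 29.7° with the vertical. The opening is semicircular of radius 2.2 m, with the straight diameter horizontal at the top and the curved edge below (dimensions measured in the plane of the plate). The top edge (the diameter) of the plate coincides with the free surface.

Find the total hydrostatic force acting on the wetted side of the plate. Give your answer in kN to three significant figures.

F ≈ 60.5 kN

γ = 9.81 kN/m³.
The plate makes 29.7° with the vertical, i.e. θ = 90° − 29.7° = 60.3° to the horizontal. Measuring y along the incline from the free-surface line, vertical depth h = y·sinθ with sinθ = 0.868632.
The centroid of a semicircle lies 4r/(3π) = 0.933709 m from the diameter, here below the top edge, so y_c = 0.933709 m and h_c = 0.933709 × 0.868632 = 0.81105 m.
A = πr²/2 = π × 2.2²/2 = 7.60265 m².
Resultant F = γ·h_c·A = 9.81 × 0.81105 × 7.60265 = 60.4897 kN.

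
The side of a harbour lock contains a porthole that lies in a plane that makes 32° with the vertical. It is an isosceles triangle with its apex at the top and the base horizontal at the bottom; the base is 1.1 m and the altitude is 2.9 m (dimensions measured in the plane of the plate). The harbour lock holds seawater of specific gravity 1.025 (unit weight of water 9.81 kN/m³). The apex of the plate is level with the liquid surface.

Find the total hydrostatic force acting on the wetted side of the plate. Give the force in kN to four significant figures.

γ = 1.025 × 9.81 = 10.05525 kN/m³.
The plate makes 32° with the vertical, i.e. θ = 90° − 32° = 58° to the horizontal. Measuring y along the incline from the free-surface line, vertical depth h = y·sinθ with sinθ = 0.848048.
With the apex up, the centroid sits 2h/3 = 2 × 2.9/3 = 1.93333 m below the apex, so y_c = 1.93333 m and h_c = 1.93333 × 0.848048 = 1.63956 m.
A = ½ × 1.1 × 2.9 = 1.595 m².
Resultant F = γ·h_c·A = 10.05525 × 1.63956 × 1.595 = 26.2955 kN.

F ≈ 26.30 kN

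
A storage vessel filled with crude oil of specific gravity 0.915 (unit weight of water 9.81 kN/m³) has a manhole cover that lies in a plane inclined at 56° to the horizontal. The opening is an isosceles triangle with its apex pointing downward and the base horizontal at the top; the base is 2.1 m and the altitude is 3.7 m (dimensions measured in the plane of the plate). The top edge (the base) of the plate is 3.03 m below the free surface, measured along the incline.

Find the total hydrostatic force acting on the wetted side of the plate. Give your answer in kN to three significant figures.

F ≈ 123 kN

γ = 0.915 × 9.81 = 8.97615 kN/m³.
Let θ = 56° be the plate's angle to the horizontal; measure y along the incline from where the plane meets the free surface. Vertical depth h = y·sinθ with sinθ = 0.829038.
With the apex down, the centroid sits h/3 = 3.7/3 = 1.23333 m below the base (the top edge), so y_c = 3.03 + 1.23333 = 4.26333 m and h_c = 4.26333 × 0.829038 = 3.53446 m.
A = ½ × 2.1 × 3.7 = 3.885 m².
Resultant F = γ·h_c·A = 8.97615 × 3.53446 × 3.885 = 123.255 kN.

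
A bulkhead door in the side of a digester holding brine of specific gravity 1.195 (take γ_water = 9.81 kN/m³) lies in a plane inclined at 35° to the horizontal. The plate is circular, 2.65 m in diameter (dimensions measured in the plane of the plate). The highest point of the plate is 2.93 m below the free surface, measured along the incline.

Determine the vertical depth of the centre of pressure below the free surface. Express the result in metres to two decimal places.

γ = 1.195 × 9.81 = 11.72295 kN/m³.
Let θ = 35° be the plate's angle to the horizontal; measure y along the incline from where the plane meets the free surface. Vertical depth h = y·sinθ with sinθ = 0.573576.
The centroid is at the centre, 1.325 m below the top of the plate, so y_c = 2.93 + 1.325 = 4.255 m and h_c = 4.255 × 0.573576 = 2.44057 m.
A = π(1.325)² = 5.51546 m².
Resultant F = γ·h_c·A = 11.72295 × 2.44057 × 5.51546 = 157.801 kN.
I_c = πr⁴/4 = π × 1.325⁴/4 = 2.42077 m⁴.
Centre of pressure: y_p = y_c + I_c/(y_c·A) = 4.255 + 2.42077/(4.255 × 5.51546) = 4.255 + 0.103151 = 4.35815 m along the plane.
Vertically, h_p = y_p·sinθ = 4.35815 × 0.573576 = 2.49973 m.

h_p = 2.50 m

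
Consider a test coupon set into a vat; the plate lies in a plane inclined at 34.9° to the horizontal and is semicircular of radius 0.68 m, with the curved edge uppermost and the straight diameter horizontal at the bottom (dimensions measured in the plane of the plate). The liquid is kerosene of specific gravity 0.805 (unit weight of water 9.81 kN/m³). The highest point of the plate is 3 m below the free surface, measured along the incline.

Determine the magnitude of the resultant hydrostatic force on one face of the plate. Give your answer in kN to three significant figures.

γ = 0.805 × 9.81 = 7.89705 kN/m³.
Let θ = 34.9° be the plate's angle to the horizontal; measure y along the incline from where the plane meets the free surface. Vertical depth h = y·sinθ with sinθ = 0.572146.
The centroid lies 4r/(3π) = 0.288601 m above the diameter, so r − 4r/(3π) = 0.68 − 0.288601 = 0.391399 m below the topmost point, so y_c = 3 + 0.391399 = 3.3914 m and h_c = 3.3914 × 0.572146 = 1.94038 m.
A = πr²/2 = π × 0.68²/2 = 0.726336 m².
Resultant F = γ·h_c·A = 7.89705 × 1.94038 × 0.726336 = 11.1298 kN.

F ≈ 11.1 kN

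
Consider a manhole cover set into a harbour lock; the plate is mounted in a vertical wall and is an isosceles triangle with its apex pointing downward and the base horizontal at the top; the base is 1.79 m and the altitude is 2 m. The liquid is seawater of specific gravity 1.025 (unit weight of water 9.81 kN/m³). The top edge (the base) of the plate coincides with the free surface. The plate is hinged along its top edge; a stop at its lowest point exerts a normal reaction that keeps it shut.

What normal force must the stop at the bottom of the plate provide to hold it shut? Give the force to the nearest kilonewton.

γ = 1.025 × 9.81 = 10.05525 kN/m³.
With the apex down, the centroid sits h/3 = 2/3 = 0.666667 m below the base (the top edge), so the centroid depth is h_c = 0.666667 m.
A = ½ × 1.79 × 2 = 1.79 m².
Resultant F = γ·h_c·A = 10.05525 × 0.666667 × 1.79 = 11.9993 kN.
I_c = b·h³/36 = 1.79 × 2³/36 = 0.397778 m⁴.
Centre of pressure: y_p = y_c + I_c/(y_c·A) = 0.666667 + 0.397778/(0.666667 × 1.79) = 0.666667 + 0.333333 = 1 m along the plane.
The resultant acts 0.666667 + 0.333333 = 1 m (along the plate) below the hinge at the top edge, so the moment about the hinge is M = F × 1 = 11.9993 × 1 = 11.9993 kN·m.
A normal force at the bottom, 2 m from the hinge, must supply this moment: P = 11.9993/2 = 5.99965 kN.

P ≈ 6 kN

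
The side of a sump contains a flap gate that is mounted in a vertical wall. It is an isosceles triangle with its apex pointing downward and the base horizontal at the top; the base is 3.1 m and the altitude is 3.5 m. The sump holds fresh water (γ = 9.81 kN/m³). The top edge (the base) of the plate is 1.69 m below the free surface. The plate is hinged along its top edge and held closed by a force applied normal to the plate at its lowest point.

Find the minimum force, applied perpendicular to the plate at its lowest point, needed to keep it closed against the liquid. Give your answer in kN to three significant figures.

γ = 9.81 kN/m³.
With the apex down, the centroid sits h/3 = 3.5/3 = 1.16667 m below the base (the top edge), so the centroid depth is h_c = 1.69 + 1.16667 = 2.85667 m.
A = ½ × 3.1 × 3.5 = 5.425 m².
Resultant F = γ·h_c·A = 9.81 × 2.85667 × 5.425 = 152.03 kN.
I_c = b·h³/36 = 3.1 × 3.5³/36 = 3.69201 m⁴.
Centre of pressure: y_p = y_c + I_c/(y_c·A) = 2.85667 + 3.69201/(2.85667 × 5.425) = 2.85667 + 0.238234 = 3.0949 m along the plane.
The resultant acts 1.16667 + 0.238234 = 1.4049 m (along the plate) below the hinge at the top edge, so the moment about the hinge is M = F × 1.4049 = 152.03 × 1.4049 = 213.587 kN·m.
A normal force at the bottom, 3.5 m from the hinge, must supply this moment: P = 213.587/3.5 = 61.0249 kN.

P ≈ 61.0 kN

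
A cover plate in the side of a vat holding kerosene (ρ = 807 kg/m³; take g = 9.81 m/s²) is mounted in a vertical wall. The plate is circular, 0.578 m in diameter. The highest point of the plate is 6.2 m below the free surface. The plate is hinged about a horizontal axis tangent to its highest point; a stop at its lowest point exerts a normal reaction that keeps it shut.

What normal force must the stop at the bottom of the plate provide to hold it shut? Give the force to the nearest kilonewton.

γ = ρg = 807 × 9.81 / 1000 = 7.91667 kN/m³.
The centroid is at the centre, 0.289 m below the top of the plate, so the centroid depth is h_c = 6.2 + 0.289 = 6.489 m.
A = π(0.289)² = 0.262389 m².
Resultant F = γ·h_c·A = 7.91667 × 6.489 × 0.262389 = 13.4793 kN.
I_c = πr⁴/4 = π × 0.289⁴/4 = 0.00547875 m⁴.
Centre of pressure: y_p = y_c + I_c/(y_c·A) = 6.489 + 0.00547875/(6.489 × 0.262389) = 6.489 + 0.00321779 = 6.49222 m along the plane.
The resultant acts 0.289 + 0.00321779 = 0.292218 m (along the plate) below the hinge at the top edge, so the moment about the hinge is M = F × 0.292218 = 13.4793 × 0.292218 = 3.93889 kN·m.
A normal force at the bottom, 0.578 m from the hinge, must supply this moment: P = 3.93889/0.578 = 6.81469 kN.

P ≈ 7 kN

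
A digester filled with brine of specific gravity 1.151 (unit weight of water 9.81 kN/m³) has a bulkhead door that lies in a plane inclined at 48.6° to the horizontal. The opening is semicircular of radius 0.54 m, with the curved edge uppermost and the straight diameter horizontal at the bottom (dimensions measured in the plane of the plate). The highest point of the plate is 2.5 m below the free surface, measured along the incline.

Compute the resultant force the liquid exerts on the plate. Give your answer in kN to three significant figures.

F ≈ 10.9 kN

γ = 1.151 × 9.81 = 11.29131 kN/m³.
Let θ = 48.6° be the plate's angle to the horizontal; measure y along the incline from where the plane meets the free surface. Vertical depth h = y·sinθ with sinθ = 0.750111.
The centroid lies 4r/(3π) = 0.229183 m above the diameter, so r − 4r/(3π) = 0.54 − 0.229183 = 0.310817 m below the topmost point, so y_c = 2.5 + 0.310817 = 2.81082 m and h_c = 2.81082 × 0.750111 = 2.10843 m.
A = πr²/2 = π × 0.54²/2 = 0.458044 m².
Resultant F = γ·h_c·A = 11.29131 × 2.10843 × 0.458044 = 10.9046 kN.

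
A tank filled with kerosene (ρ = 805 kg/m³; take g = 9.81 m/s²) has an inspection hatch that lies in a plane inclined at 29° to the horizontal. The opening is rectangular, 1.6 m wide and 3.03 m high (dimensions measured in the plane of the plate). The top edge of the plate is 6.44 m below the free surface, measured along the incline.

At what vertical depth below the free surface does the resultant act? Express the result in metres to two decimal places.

h_p = 3.90 m

γ = ρg = 805 × 9.81 / 1000 = 7.89705 kN/m³.
Let θ = 29° be the plate's angle to the horizontal; measure y along the incline from where the plane meets the free surface. Vertical depth h = y·sinθ with sinθ = 0.484810.
The centroid lies 3.03/2 = 1.515 m below the top edge, so y_c = 6.44 + 1.515 = 7.955 m and h_c = 7.955 × 0.484810 = 3.85666 m.
A = 1.6 × 3.03 = 4.848 m².
Resultant F = γ·h_c·A = 7.89705 × 3.85666 × 4.848 = 147.652 kN.
I_c = b·h³/12 = 1.6 × 3.03³/12 = 3.70908 m⁴.
Centre of pressure: y_p = y_c + I_c/(y_c·A) = 7.955 + 3.70908/(7.955 × 4.848) = 7.955 + 0.0961753 = 8.05118 m along the plane.
Vertically, h_p = y_p·sinθ = 8.05118 × 0.484810 = 3.90329 m.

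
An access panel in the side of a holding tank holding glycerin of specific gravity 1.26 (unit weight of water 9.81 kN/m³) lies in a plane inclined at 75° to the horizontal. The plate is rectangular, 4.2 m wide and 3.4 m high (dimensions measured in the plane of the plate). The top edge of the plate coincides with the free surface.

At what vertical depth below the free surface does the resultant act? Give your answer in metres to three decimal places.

h_p = 2.189 m

γ = 1.26 × 9.81 = 12.3606 kN/m³.
Let θ = 75° be the plate's angle to the horizontal; measure y along the incline from where the plane meets the free surface. Vertical depth h = y·sinθ with sinθ = 0.965926.
The centroid lies 3.4/2 = 1.7 m below the top edge, so y_c = 1.7 m and h_c = 1.7 × 0.965926 = 1.64207 m.
A = 4.2 × 3.4 = 14.28 m².
Resultant F = γ·h_c·A = 12.3606 × 1.64207 × 14.28 = 289.841 kN.
I_c = b·h³/12 = 4.2 × 3.4³/12 = 13.7564 m⁴.
Centre of pressure: y_p = y_c + I_c/(y_c·A) = 1.7 + 13.7564/(1.7 × 14.28) = 1.7 + 0.566667 = 2.26667 m along the plane.
Vertically, h_p = y_p·sinθ = 2.26667 × 0.965926 = 2.18944 m.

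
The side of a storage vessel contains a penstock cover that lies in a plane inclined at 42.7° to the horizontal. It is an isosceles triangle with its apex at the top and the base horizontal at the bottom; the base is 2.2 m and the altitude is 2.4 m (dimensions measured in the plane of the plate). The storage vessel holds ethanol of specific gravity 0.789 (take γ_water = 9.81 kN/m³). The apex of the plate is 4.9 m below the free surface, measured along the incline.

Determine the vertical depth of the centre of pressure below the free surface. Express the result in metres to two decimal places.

γ = 0.789 × 9.81 = 7.74009 kN/m³.
Let θ = 42.7° be the plate's angle to the horizontal; measure y along the incline from where the plane meets the free surface. Vertical depth h = y·sinθ with sinθ = 0.678160.
With the apex up, the centroid sits 2h/3 = 2 × 2.4/3 = 1.6 m below the apex, so y_c = 4.9 + 1.6 = 6.5 m and h_c = 6.5 × 0.678160 = 4.40804 m.
A = ½ × 2.2 × 2.4 = 2.64 m².
Resultant F = γ·h_c·A = 7.74009 × 4.40804 × 2.64 = 90.0732 kN.
I_c = b·h³/36 = 2.2 × 2.4³/36 = 0.8448 m⁴.
Centre of pressure: y_p = y_c + I_c/(y_c·A) = 6.5 + 0.8448/(6.5 × 2.64) = 6.5 + 0.0492308 = 6.54923 m along the plane.
Vertically, h_p = y_p·sinθ = 6.54923 × 0.678160 = 4.44143 m.

h_p = 4.44 m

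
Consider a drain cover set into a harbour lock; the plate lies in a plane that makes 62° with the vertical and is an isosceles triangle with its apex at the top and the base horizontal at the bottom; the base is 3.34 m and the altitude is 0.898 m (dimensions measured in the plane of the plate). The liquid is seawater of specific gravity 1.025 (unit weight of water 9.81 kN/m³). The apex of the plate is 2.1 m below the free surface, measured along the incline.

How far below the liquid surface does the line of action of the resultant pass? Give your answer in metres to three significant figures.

h_p = 1.27 m

γ = 1.025 × 9.81 = 10.05525 kN/m³.
The plate makes 62° with the vertical, i.e. θ = 90° − 62° = 28° to the horizontal. Measuring y along the incline from the free-surface line, vertical depth h = y·sinθ with sinθ = 0.469472.
With the apex up, the centroid sits 2h/3 = 2 × 0.898/3 = 0.598667 m below the apex, so y_c = 2.1 + 0.598667 = 2.69867 m and h_c = 2.69867 × 0.469472 = 1.26695 m.
A = ½ × 3.34 × 0.898 = 1.49966 m².
Resultant F = γ·h_c·A = 10.05525 × 1.26695 × 1.49966 = 19.1049 kN.
I_c = b·h³/36 = 3.34 × 0.898³/36 = 0.0671851 m⁴.
Centre of pressure: y_p = y_c + I_c/(y_c·A) = 2.69867 + 0.0671851/(2.69867 × 1.49966) = 2.69867 + 0.0166009 = 2.71527 m along the plane.
Vertically, h_p = y_p·sinθ = 2.71527 × 0.469472 = 1.27474 m.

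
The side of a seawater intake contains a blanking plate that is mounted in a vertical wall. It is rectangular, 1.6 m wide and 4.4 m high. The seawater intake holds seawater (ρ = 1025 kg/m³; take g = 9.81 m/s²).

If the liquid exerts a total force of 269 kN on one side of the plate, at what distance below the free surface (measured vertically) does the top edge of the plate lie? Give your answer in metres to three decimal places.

d_top ≈ 1.600 m

γ = ρg = 1025 × 9.81 / 1000 = 10.05525 kN/m³.
A = 1.6 × 4.4 = 7.04 m².
From F = γ·h_c·A, the centroid depth is h_c = 269/(10.05525 × 7.04) = 3.80003 m.
The centroid lies 4.4/2 = 2.2 m below the top edge, so the top edge sits at h_top = 3.80003 − 2.2 = 1.60003 m below the surface.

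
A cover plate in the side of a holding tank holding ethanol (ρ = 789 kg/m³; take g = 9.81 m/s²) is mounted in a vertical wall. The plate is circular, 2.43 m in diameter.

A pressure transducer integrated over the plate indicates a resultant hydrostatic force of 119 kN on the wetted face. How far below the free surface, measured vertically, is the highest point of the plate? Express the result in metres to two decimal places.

γ = ρg = 789 × 9.81 / 1000 = 7.74009 kN/m³.
A = π(1.215)² = 4.6377 m².
From F = γ·h_c·A, the centroid depth is h_c = 119/(7.74009 × 4.6377) = 3.31511 m.
The centroid is at the centre, 1.215 m below the top of the plate, so the highest point sits at h_top = 3.31511 − 1.215 = 2.10011 m below the surface.

d_top ≈ 2.10 m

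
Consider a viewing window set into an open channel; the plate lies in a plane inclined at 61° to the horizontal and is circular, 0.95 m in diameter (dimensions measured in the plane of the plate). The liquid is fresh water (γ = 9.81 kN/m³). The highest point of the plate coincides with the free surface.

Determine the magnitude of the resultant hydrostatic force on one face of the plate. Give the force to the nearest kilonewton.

γ = 9.81 kN/m³.
Let θ = 61° be the plate's angle to the horizontal; measure y along the incline from where the plane meets the free surface. Vertical depth h = y·sinθ with sinθ = 0.874620.
The centroid is at the centre, 0.475 m below the top of the plate, so y_c = 0.475 m and h_c = 0.475 × 0.874620 = 0.415444 m.
A = π(0.475)² = 0.708822 m².
Resultant F = γ·h_c·A = 9.81 × 0.415444 × 0.708822 = 2.88881 kN.

F ≈ 3 kN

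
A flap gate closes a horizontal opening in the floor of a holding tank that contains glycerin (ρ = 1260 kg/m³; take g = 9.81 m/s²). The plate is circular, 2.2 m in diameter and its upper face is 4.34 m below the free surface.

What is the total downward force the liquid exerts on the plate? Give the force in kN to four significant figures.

γ = ρg = 1260 × 9.81 / 1000 = 12.3606 kN/m³.
The plate is horizontal, so pressure is uniform at p = γ·h = 12.3606 × 4.34 = 53.645 kN/m².
A = π(1.1)² = 3.80133 m².
F = p·A = 53.645 × 3.80133 = 203.922 kN.

F ≈ 203.9 kN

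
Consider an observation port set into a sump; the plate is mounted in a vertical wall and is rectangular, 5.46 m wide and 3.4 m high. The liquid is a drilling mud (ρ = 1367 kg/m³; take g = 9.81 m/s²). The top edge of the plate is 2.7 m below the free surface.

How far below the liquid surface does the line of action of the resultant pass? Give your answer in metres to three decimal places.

h_p = 4.619 m

γ = ρg = 1367 × 9.81 / 1000 = 13.41027 kN/m³.
The centroid lies 3.4/2 = 1.7 m below the top edge, so the centroid depth is h_c = 2.7 + 1.7 = 4.4 m.
A = 5.46 × 3.4 = 18.564 m².
Resultant F = γ·h_c·A = 13.41027 × 4.4 × 18.564 = 1095.37 kN.
I_c = b·h³/12 = 5.46 × 3.4³/12 = 17.8833 m⁴.
Centre of pressure: y_p = y_c + I_c/(y_c·A) = 4.4 + 17.8833/(4.4 × 18.564) = 4.4 + 0.218939 = 4.61894 m along the plane.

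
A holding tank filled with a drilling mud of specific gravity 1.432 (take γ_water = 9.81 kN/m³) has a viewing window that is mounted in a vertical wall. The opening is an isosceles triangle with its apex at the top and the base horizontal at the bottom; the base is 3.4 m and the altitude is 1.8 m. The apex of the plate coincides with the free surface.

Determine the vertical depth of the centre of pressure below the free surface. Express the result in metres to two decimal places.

h_p = 1.35 m

γ = 1.432 × 9.81 = 14.04792 kN/m³.
With the apex up, the centroid sits 2h/3 = 2 × 1.8/3 = 1.2 m below the apex, so the centroid depth is h_c = 1.2 m.
A = ½ × 3.4 × 1.8 = 3.06 m².
Resultant F = γ·h_c·A = 14.04792 × 1.2 × 3.06 = 51.584 kN.
I_c = b·h³/36 = 3.4 × 1.8³/36 = 0.5508 m⁴.
Centre of pressure: y_p = y_c + I_c/(y_c·A) = 1.2 + 0.5508/(1.2 × 3.06) = 1.2 + 0.15 = 1.35 m along the plane.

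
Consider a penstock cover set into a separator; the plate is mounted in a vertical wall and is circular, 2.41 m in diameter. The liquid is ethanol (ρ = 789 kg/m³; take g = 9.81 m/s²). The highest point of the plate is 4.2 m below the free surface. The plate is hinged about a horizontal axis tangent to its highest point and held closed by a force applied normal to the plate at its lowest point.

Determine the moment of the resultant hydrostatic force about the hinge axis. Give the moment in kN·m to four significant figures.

M ≈ 242.8 kN·m

γ = ρg = 789 × 9.81 / 1000 = 7.74009 kN/m³.
The centroid is at the centre, 1.205 m below the top of the plate, so the centroid depth is h_c = 4.2 + 1.205 = 5.405 m.
A = π(1.205)² = 4.56167 m².
Resultant F = γ·h_c·A = 7.74009 × 5.405 × 4.56167 = 190.838 kN.
I_c = πr⁴/4 = π × 1.205⁴/4 = 1.65592 m⁴.
Centre of pressure: y_p = y_c + I_c/(y_c·A) = 5.405 + 1.65592/(5.405 × 4.56167) = 5.405 + 0.0671614 = 5.47216 m along the plane.
The resultant acts 1.205 + 0.0671614 = 1.27216 m (along the plate) below the hinge at the top edge, so the moment about the hinge is M = F × 1.27216 = 190.838 × 1.27216 = 242.776 kN·m.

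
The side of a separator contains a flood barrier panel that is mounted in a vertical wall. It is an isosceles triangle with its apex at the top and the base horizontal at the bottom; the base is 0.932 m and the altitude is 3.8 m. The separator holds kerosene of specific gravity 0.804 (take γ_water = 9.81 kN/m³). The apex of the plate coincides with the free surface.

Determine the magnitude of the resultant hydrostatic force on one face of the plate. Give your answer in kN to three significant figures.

γ = 0.804 × 9.81 = 7.88724 kN/m³.
With the apex up, the centroid sits 2h/3 = 2 × 3.8/3 = 2.53333 m below the apex, so the centroid depth is h_c = 2.53333 m.
A = ½ × 0.932 × 3.8 = 1.7708 m².
Resultant F = γ·h_c·A = 7.88724 × 2.53333 × 1.7708 = 35.3823 kN.

F ≈ 35.4 kN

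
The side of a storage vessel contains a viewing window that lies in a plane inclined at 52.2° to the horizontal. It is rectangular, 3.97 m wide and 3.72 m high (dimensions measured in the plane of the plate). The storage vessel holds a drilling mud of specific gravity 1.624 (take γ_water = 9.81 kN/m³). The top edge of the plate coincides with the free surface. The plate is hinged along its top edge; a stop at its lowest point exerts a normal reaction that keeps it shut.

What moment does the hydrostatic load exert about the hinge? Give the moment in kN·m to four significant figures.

γ = 1.624 × 9.81 = 15.93144 kN/m³.
Let θ = 52.2° be the plate's angle to the horizontal; measure y along the incline from where the plane meets the free surface. Vertical depth h = y·sinθ with sinθ = 0.790155.
The centroid lies 3.72/2 = 1.86 m below the top edge, so y_c = 1.86 m and h_c = 1.86 × 0.790155 = 1.46969 m.
A = 3.97 × 3.72 = 14.7684 m².
Resultant F = γ·h_c·A = 15.93144 × 1.46969 × 14.7684 = 345.791 kN.
I_c = b·h³/12 = 3.97 × 3.72³/12 = 17.0309 m⁴.
Centre of pressure: y_p = y_c + I_c/(y_c·A) = 1.86 + 17.0309/(1.86 × 14.7684) = 1.86 + 0.619999 = 2.48 m along the plane.
The resultant acts 1.86 + 0.619999 = 2.48 m (along the plate) below the hinge at the top edge, so the moment about the hinge is M = F × 2.48 = 345.791 × 2.48 = 857.562 kN·m.

M ≈ 857.6 kN·m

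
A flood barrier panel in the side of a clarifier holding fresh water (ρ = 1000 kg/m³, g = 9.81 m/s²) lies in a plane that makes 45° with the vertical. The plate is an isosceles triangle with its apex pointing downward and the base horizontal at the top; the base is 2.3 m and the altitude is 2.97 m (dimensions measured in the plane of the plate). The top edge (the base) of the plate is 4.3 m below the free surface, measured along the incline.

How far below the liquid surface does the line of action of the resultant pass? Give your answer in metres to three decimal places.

γ = ρg = 1000 × 9.81 = 9810 N/m³ = 9.81 kN/m³.
The plate makes 45° with the vertical, i.e. θ = 90° − 45° = 45° to the horizontal. Measuring y along the incline from the free-surface line, vertical depth h = y·sinθ with sinθ = 0.707107.
With the apex down, the centroid sits h/3 = 2.97/3 = 0.99 m below the base (the top edge), so y_c = 4.3 + 0.99 = 5.29 m and h_c = 5.29 × 0.707107 = 3.7406 m.
A = ½ × 2.3 × 2.97 = 3.4155 m².
Resultant F = γ·h_c·A = 9.81 × 3.7406 × 3.4155 = 125.333 kN.
I_c = b·h³/36 = 2.3 × 2.97³/36 = 1.67377 m⁴.
Centre of pressure: y_p = y_c + I_c/(y_c·A) = 5.29 + 1.67377/(5.29 × 3.4155) = 5.29 + 0.0926373 = 5.38264 m along the plane.
Vertically, h_p = y_p·sinθ = 5.38264 × 0.707107 = 3.8061 m.

h_p = 3.806 m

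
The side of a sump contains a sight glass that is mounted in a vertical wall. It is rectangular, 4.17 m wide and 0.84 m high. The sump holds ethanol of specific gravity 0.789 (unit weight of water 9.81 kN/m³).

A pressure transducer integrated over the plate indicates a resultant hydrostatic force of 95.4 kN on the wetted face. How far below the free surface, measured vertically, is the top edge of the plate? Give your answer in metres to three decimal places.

d_top ≈ 3.099 m

γ = 0.789 × 9.81 = 7.74009 kN/m³.
A = 4.17 × 0.84 = 3.5028 m².
From F = γ·h_c·A, the centroid depth is h_c = 95.4/(7.74009 × 3.5028) = 3.51874 m.
The centroid lies 0.84/2 = 0.42 m below the top edge, so the top edge sits at h_top = 3.51874 − 0.42 = 3.09874 m below the surface.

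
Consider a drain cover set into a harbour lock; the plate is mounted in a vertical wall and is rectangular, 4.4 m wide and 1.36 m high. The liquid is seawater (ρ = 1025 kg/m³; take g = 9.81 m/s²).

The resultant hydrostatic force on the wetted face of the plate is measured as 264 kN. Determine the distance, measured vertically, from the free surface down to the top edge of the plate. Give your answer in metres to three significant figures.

γ = ρg = 1025 × 9.81 / 1000 = 10.05525 kN/m³.
A = 4.4 × 1.36 = 5.984 m².
From F = γ·h_c·A, the centroid depth is h_c = 264/(10.05525 × 5.984) = 4.38752 m.
The centroid lies 1.36/2 = 0.68 m below the top edge, so the top edge sits at h_top = 4.38752 − 0.68 = 3.70752 m below the surface.

d_top ≈ 3.71 m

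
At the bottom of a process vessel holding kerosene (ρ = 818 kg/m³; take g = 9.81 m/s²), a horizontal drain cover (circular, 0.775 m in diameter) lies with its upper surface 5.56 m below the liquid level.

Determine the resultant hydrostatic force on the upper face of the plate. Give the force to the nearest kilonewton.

γ = ρg = 818 × 9.81 / 1000 = 8.02458 kN/m³.
The plate is horizontal, so pressure is uniform at p = γ·h = 8.02458 × 5.56 = 44.6167 kN/m².
A = π(0.3875)² = 0.47173 m².
F = p·A = 44.6167 × 0.47173 = 21.047 kN.

F ≈ 21 kN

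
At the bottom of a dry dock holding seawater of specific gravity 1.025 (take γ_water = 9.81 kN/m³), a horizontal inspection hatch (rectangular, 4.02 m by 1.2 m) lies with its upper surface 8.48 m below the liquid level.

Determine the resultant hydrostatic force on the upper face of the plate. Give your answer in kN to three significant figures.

γ = 1.025 × 9.81 = 10.05525 kN/m³.
The plate is horizontal, so pressure is uniform at p = γ·h = 10.05525 × 8.48 = 85.2685 kN/m².
A = 4.02 × 1.2 = 4.824 m².
F = p·A = 85.2685 × 4.824 = 411.335 kN.

F ≈ 411 kN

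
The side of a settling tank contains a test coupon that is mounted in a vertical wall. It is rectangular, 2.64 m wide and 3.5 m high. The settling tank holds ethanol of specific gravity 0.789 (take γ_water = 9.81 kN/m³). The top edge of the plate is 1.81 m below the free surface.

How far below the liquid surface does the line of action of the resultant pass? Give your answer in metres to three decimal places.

h_p = 3.847 m

γ = 0.789 × 9.81 = 7.74009 kN/m³.
The centroid lies 3.5/2 = 1.75 m below the top edge, so the centroid depth is h_c = 1.81 + 1.75 = 3.56 m.
A = 2.64 × 3.5 = 9.24 m².
Resultant F = γ·h_c·A = 7.74009 × 3.56 × 9.24 = 254.606 kN.
I_c = b·h³/12 = 2.64 × 3.5³/12 = 9.4325 m⁴.
Centre of pressure: y_p = y_c + I_c/(y_c·A) = 3.56 + 9.4325/(3.56 × 9.24) = 3.56 + 0.286751 = 3.84675 m along the plane.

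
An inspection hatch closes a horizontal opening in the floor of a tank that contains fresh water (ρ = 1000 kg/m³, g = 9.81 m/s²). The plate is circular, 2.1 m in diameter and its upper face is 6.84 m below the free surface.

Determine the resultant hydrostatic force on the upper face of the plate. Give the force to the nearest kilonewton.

F ≈ 232 kN

γ = ρg = 1000 × 9.81 = 9810 N/m³ = 9.81 kN/m³.
The plate is horizontal, so pressure is uniform at p = γ·h = 9.81 × 6.84 = 67.1004 kN/m².
A = π(1.05)² = 3.46361 m².
F = p·A = 67.1004 × 3.46361 = 232.41 kN.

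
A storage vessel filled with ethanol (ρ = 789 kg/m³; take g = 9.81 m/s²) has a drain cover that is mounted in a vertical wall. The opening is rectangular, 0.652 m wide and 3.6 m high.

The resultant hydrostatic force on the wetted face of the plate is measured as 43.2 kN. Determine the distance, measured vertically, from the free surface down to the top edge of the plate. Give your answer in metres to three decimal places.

γ = ρg = 789 × 9.81 / 1000 = 7.74009 kN/m³.
A = 0.652 × 3.6 = 2.3472 m².
From F = γ·h_c·A, the centroid depth is h_c = 43.2/(7.74009 × 2.3472) = 2.37787 m.
The centroid lies 3.6/2 = 1.8 m below the top edge, so the top edge sits at h_top = 2.37787 − 1.8 = 0.57787 m below the surface.

d_top ≈ 0.578 m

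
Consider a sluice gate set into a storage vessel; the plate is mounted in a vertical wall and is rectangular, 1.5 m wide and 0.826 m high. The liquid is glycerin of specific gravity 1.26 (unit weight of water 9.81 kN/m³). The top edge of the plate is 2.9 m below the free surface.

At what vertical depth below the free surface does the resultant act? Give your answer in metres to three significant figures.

h_p = 3.33 m

γ = 1.26 × 9.81 = 12.3606 kN/m³.
The centroid lies 0.826/2 = 0.413 m below the top edge, so the centroid depth is h_c = 2.9 + 0.413 = 3.313 m.
A = 1.5 × 0.826 = 1.239 m².
Resultant F = γ·h_c·A = 12.3606 × 3.313 × 1.239 = 50.7379 kN.
I_c = b·h³/12 = 1.5 × 0.826³/12 = 0.070445 m⁴.
Centre of pressure: y_p = y_c + I_c/(y_c·A) = 3.313 + 0.070445/(3.313 × 1.239) = 3.313 + 0.0171616 = 3.33016 m along the plane.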